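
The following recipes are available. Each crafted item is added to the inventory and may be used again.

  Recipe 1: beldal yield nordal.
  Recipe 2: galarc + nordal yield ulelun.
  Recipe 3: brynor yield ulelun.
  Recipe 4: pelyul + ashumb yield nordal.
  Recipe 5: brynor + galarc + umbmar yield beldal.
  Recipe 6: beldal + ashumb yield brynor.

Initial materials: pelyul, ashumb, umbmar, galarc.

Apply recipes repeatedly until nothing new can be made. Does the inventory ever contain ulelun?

pelyul + ashumb → nordal (Recipe 4).
Using Recipe 2, galarc and nordal make ulelun.

Yes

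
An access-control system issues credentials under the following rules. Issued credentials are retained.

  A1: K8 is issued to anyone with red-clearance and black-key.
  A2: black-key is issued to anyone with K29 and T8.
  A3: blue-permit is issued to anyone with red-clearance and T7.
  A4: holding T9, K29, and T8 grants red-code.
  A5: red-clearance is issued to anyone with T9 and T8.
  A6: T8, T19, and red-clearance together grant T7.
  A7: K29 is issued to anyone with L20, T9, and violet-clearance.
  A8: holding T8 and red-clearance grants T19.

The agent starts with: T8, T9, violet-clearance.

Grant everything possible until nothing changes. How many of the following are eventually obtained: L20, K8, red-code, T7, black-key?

1

Holding T9 and T8 grants red-clearance (A5).
Holding T8 and red-clearance grants T19 (A8).
Holding T8, T19, and red-clearance grants T7 (A6).
No rule produces L20, and it is not given.
K8 would need red-clearance and black-key (A1), but black-key is never granted.
red-code would need T9, K29, and T8 (A4), but K29 is never granted.
T7: reached.
black-key would need K29 and T8 (A2), but K29 is never granted.
Reached: T7 — 1 of the 5.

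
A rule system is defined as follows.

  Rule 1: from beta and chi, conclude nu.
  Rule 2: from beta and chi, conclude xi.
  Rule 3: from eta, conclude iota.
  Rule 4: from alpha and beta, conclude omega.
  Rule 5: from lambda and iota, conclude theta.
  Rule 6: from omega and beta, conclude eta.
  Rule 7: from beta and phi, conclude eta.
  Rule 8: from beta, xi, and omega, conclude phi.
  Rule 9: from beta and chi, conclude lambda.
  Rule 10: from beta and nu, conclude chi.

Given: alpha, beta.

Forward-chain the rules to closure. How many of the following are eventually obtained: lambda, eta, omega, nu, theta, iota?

3

alpha and beta hold, so omega follows (Rule 4).
From omega and beta, Rule 6 gives eta.
eta holds, so iota follows (Rule 3).
lambda would need beta and chi (Rule 9), but chi is never established.
eta: reached.
omega: reached.
nu would need beta and chi (Rule 1), but chi is never established.
theta would need lambda and iota (Rule 5), but lambda is never established.
iota: reached.
Reached: eta, omega, and iota — 3 of the 6.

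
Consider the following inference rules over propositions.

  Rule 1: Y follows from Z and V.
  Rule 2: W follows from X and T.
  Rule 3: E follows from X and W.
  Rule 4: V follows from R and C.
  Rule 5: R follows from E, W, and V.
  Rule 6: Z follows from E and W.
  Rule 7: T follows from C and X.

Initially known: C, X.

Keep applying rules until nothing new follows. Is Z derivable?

Yes

From C and X, Rule 7 gives T.
X and T hold, so W follows (Rule 2).
X and W hold, so E follows (Rule 3).
E and W hold, so Z follows (Rule 6).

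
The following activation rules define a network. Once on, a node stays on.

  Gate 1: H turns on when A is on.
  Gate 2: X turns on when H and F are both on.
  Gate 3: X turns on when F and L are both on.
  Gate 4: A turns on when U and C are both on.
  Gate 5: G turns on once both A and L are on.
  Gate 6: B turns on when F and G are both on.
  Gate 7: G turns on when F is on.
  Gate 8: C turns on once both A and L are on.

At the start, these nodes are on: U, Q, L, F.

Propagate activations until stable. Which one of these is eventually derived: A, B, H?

Gate 7: F on → G on.
F and G are on, so B turns on (Gate 6).
H would need A (Gate 1), but A never turns on. A would need U and C (Gate 4), but C never turns on.

B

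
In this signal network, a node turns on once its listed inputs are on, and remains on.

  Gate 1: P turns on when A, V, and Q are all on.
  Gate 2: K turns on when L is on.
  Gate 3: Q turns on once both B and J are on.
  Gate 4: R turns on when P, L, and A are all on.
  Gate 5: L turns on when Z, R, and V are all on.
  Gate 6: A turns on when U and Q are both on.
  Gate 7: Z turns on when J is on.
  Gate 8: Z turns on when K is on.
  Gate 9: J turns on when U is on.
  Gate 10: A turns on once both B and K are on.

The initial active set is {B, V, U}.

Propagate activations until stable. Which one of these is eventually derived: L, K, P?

P

U is on, so J turns on (Gate 9).
B and J are on, so Q turns on (Gate 3).
U and Q are on, so A turns on (Gate 6).
Gate 1: A, V, and Q on → P on.
K would need L (Gate 2), but L never turns on. L would need Z, R, and V (Gate 5), but R never turns on.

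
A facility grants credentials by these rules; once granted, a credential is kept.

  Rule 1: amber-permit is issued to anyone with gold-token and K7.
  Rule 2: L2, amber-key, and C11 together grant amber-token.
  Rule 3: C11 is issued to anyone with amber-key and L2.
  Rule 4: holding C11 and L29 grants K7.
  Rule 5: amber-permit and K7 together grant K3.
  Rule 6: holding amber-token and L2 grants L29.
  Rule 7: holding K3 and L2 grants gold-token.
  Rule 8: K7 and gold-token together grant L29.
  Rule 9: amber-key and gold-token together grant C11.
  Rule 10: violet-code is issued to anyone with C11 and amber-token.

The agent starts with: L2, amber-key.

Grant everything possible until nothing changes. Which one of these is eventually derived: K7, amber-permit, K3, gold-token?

K7

Holding amber-key and L2 grants C11 (Rule 3).
Holding L2, amber-key, and C11 grants amber-token (Rule 2).
Holding amber-token and L2 grants L29 (Rule 6).
Holding C11 and L29 grants K7 (Rule 4).
gold-token would need K3 and L2 (Rule 7), but K3 is never granted. amber-permit would need gold-token and K7 (Rule 1), but gold-token is never granted. K3 would need amber-permit and K7 (Rule 5), but amber-permit is never granted.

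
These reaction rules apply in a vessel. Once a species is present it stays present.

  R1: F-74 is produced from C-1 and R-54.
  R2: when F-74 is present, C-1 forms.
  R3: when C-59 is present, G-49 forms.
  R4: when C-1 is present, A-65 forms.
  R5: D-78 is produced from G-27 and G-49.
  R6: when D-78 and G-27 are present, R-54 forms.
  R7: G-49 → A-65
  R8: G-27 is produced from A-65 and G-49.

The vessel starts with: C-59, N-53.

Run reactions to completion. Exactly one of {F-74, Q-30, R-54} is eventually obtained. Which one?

C-59 present → G-49 forms (R3).
G-49 present → A-65 forms (R7).
A-65 and G-49 present → G-27 forms (R8).
G-27 and G-49 present → D-78 forms (R5).
D-78 and G-27 present → R-54 forms (R6).
No rule produces Q-30, and it is not given. F-74 would need C-1 and R-54 (R1), but C-1 never forms.

R-54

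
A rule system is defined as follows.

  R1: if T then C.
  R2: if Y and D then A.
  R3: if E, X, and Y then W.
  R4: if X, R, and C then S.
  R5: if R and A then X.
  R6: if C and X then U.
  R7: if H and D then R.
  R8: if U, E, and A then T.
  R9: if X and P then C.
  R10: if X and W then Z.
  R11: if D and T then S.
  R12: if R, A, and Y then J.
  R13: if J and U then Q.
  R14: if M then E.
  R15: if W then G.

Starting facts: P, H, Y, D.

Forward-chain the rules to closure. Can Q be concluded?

Y and D hold, so A follows (R2).
From H and D, R7 gives R.
R and A hold, so X follows (R5).
R, A, and Y hold, so J follows (R12).
X and P hold, so C follows (R9).
C and X hold, so U follows (R6).
J and U hold, so Q follows (R13).

Yes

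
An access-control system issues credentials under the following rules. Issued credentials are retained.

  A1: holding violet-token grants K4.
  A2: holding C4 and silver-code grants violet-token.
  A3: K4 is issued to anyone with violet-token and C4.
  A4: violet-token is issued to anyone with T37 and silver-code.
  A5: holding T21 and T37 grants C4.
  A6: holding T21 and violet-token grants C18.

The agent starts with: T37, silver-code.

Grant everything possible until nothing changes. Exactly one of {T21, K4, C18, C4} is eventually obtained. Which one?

Holding T37 and silver-code grants violet-token (A4).
Holding violet-token grants K4 (A1).
C18 would need T21 and violet-token (A6), but T21 is never granted. C4 would need T21 and T37 (A5), but T21 is never granted. No rule produces T21, and it is not given.

K4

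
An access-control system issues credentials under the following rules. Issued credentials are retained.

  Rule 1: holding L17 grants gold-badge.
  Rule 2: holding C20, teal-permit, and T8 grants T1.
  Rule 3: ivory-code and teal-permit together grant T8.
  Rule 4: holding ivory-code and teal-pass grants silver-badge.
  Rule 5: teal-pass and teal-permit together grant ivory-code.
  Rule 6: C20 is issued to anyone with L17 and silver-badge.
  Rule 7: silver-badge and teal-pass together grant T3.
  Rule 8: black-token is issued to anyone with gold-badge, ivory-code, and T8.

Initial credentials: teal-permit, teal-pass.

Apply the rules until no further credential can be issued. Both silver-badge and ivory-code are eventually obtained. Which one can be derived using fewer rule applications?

ivory-code: Holding teal-pass and teal-permit grants ivory-code (Rule 5). [1 rule application]
silver-badge: Holding teal-pass and teal-permit grants ivory-code (Rule 5). Holding ivory-code and teal-pass grants silver-badge (Rule 4). [2 rule applications]
ivory-code needs fewer.

ivory-code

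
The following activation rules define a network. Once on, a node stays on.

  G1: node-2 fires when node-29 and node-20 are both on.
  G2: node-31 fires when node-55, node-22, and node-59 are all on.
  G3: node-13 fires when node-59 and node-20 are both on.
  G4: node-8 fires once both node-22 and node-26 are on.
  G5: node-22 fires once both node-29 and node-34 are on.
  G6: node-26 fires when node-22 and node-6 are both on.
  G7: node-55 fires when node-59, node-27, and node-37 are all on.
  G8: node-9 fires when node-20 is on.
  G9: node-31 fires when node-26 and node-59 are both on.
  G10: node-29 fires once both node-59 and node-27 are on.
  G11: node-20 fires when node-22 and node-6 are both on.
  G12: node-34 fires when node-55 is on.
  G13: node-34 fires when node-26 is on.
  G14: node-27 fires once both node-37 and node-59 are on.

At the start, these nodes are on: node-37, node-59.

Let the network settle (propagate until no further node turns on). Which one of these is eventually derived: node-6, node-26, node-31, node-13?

node-31

G14: node-37 and node-59 on → node-27 on.
node-59, node-27, and node-37 are on, so node-55 fires (G7).
node-59 and node-27 are on, so node-29 fires (G10).
node-55 is on, so node-34 fires (G12).
node-29 and node-34 are on, so node-22 fires (G5).
node-55, node-22, and node-59 are on, so node-31 fires (G2).
node-13 would need node-59 and node-20 (G3), but node-20 never turns on. No rule produces node-6, and it is not given. node-26 would need node-22 and node-6 (G6), but node-6 never turns on.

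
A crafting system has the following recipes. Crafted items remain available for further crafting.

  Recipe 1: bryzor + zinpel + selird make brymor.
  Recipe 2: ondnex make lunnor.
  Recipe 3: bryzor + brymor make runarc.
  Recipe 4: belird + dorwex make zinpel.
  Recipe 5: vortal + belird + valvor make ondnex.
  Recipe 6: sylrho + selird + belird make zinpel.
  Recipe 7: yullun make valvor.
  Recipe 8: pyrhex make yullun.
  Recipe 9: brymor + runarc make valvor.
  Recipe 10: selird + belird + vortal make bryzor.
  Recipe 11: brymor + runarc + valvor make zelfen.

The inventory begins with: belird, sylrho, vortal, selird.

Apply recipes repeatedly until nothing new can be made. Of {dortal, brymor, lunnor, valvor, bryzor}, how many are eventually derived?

4

selird + belird + vortal → bryzor (Recipe 10).
Using Recipe 6, sylrho, selird, and belird make zinpel.
Using Recipe 1, bryzor, zinpel, and selird make brymor.
Using Recipe 3, bryzor and brymor make runarc.
brymor + runarc → valvor (Recipe 9).
Using Recipe 5, vortal, belird, and valvor make ondnex.
ondnex → lunnor (Recipe 2).
No rule produces dortal, and it is not given.
brymor: reached.
lunnor: reached.
valvor: reached.
bryzor: reached.
Reached: brymor, lunnor, valvor, and bryzor — 4 of the 5.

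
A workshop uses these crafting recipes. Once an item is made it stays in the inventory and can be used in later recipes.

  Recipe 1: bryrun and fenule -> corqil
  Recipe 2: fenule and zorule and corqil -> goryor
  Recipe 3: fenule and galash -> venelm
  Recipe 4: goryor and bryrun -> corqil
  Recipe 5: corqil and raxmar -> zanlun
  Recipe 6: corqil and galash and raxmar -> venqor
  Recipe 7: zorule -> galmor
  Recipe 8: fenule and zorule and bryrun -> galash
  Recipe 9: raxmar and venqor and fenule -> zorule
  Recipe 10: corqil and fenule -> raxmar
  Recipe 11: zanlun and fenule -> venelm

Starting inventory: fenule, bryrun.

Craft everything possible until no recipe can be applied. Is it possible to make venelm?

Yes

Using Recipe 1, bryrun and fenule make corqil.
Using Recipe 10, corqil and fenule make raxmar.
Using Recipe 5, corqil and raxmar make zanlun.
Using Recipe 11, zanlun and fenule make venelm.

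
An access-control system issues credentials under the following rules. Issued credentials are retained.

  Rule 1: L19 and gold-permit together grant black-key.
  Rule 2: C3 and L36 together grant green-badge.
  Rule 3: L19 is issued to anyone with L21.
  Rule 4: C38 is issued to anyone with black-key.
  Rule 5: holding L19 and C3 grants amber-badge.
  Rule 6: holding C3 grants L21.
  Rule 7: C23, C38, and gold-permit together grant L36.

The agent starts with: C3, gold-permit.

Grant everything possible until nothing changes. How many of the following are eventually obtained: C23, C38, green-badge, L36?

Holding C3 grants L21 (Rule 6).
Holding L21 grants L19 (Rule 3).
Holding L19 and gold-permit grants black-key (Rule 1).
Holding black-key grants C38 (Rule 4).
No rule produces C23, and it is not given.
C38: reached.
green-badge would need C3 and L36 (Rule 2), but L36 is never granted.
L36 would need C23, C38, and gold-permit (Rule 7), but C23 is never granted.
Reached: C38 — 1 of the 4.

1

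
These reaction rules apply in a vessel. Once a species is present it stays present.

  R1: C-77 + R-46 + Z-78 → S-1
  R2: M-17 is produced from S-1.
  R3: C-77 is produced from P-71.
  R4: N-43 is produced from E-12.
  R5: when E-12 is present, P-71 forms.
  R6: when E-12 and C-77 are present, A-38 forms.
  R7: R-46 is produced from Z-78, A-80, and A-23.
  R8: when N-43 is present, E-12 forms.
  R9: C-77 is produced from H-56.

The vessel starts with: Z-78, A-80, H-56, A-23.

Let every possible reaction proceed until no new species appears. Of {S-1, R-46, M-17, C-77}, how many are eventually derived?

4

H-56 present → C-77 forms (R9).
Z-78, A-80, and A-23 present → R-46 forms (R7).
C-77, R-46, and Z-78 present → S-1 forms (R1).
S-1 present → M-17 forms (R2).
S-1: reached.
R-46: reached.
M-17: reached.
C-77: reached.
All 4 are reached.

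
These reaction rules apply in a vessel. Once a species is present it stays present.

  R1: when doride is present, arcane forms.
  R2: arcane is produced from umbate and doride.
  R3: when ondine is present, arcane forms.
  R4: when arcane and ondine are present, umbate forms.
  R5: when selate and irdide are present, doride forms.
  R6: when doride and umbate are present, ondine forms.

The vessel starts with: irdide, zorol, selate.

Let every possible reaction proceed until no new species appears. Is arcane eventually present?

Yes

selate and irdide present → doride forms (R5).
doride present → arcane forms (R1).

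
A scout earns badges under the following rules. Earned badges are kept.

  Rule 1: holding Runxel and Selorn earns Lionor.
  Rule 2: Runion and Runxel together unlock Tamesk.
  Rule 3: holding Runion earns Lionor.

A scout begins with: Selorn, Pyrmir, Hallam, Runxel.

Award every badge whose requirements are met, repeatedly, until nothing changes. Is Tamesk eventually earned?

No

Tamesk would need Runion and Runxel (Rule 2), but Runion is never earned.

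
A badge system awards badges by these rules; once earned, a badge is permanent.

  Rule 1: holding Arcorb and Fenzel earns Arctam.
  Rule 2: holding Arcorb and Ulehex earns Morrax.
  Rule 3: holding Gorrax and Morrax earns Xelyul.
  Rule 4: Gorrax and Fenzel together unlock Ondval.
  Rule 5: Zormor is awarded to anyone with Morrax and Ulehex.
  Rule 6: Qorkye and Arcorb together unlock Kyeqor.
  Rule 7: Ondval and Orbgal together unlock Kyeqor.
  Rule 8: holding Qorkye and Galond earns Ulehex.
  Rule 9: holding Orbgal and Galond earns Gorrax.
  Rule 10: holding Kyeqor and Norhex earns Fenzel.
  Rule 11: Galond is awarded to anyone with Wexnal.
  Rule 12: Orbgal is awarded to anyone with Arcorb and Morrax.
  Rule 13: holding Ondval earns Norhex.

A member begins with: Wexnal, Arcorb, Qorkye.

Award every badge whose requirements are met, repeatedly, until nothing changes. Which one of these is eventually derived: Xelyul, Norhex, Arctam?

Xelyul

With Wexnal, Galond is earned (Rule 11).
With Qorkye and Galond, Ulehex is earned (Rule 8).
With Arcorb and Ulehex, Morrax is earned (Rule 2).
With Arcorb and Morrax, Orbgal is earned (Rule 12).
With Orbgal and Galond, Gorrax is earned (Rule 9).
With Gorrax and Morrax, Xelyul is earned (Rule 3).
Norhex would need Ondval (Rule 13), but Ondval is never earned. Arctam would need Arcorb and Fenzel (Rule 1), but Fenzel is never earned.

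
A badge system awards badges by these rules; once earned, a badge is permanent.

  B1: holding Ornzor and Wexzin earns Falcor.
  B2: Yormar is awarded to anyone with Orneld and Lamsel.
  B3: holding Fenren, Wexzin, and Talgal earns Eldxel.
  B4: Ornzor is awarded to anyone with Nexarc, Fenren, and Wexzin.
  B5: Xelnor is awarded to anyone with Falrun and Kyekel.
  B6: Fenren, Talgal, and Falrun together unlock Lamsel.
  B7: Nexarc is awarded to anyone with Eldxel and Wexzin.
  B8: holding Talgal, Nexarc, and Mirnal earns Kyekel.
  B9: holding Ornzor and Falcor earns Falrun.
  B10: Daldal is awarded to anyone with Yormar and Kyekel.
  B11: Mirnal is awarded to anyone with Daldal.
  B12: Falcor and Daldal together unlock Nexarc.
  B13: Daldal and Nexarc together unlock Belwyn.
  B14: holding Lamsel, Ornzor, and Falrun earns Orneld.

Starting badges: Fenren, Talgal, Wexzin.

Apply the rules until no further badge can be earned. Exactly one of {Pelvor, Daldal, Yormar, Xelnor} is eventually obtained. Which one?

With Fenren, Wexzin, and Talgal, Eldxel is earned (B3).
With Eldxel and Wexzin, Nexarc is earned (B7).
With Nexarc, Fenren, and Wexzin, Ornzor is earned (B4).
With Ornzor and Wexzin, Falcor is earned (B1).
With Ornzor and Falcor, Falrun is earned (B9).
With Fenren, Talgal, and Falrun, Lamsel is earned (B6).
With Lamsel, Ornzor, and Falrun, Orneld is earned (B14).
With Orneld and Lamsel, Yormar is earned (B2).
Xelnor would need Falrun and Kyekel (B5), but Kyekel is never earned. No rule produces Pelvor, and it is not given. Daldal would need Yormar and Kyekel (B10), but Kyekel is never earned.

Yormar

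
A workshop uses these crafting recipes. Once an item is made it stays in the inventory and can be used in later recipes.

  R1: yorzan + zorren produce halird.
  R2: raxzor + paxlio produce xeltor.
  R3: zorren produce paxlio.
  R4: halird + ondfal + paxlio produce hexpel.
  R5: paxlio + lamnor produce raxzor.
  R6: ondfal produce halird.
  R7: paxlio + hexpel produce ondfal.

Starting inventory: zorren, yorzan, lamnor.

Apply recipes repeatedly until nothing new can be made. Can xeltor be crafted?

Yes

Using R3, zorren makes paxlio.
paxlio + lamnor → raxzor (R5).
raxzor + paxlio → xeltor (R2).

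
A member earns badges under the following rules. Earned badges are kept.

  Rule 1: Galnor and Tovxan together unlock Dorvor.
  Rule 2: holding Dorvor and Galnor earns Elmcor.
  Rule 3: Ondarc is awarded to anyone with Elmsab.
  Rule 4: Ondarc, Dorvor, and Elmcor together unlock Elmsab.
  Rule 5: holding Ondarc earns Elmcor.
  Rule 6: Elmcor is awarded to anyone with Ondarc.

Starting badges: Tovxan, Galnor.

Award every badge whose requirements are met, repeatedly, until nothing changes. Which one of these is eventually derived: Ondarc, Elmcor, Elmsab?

Elmcor

With Galnor and Tovxan, Dorvor is earned (Rule 1).
With Dorvor and Galnor, Elmcor is earned (Rule 2).
Ondarc would need Elmsab (Rule 3), but Elmsab is never earned. Elmsab would need Ondarc, Dorvor, and Elmcor (Rule 4), but Ondarc is never earned.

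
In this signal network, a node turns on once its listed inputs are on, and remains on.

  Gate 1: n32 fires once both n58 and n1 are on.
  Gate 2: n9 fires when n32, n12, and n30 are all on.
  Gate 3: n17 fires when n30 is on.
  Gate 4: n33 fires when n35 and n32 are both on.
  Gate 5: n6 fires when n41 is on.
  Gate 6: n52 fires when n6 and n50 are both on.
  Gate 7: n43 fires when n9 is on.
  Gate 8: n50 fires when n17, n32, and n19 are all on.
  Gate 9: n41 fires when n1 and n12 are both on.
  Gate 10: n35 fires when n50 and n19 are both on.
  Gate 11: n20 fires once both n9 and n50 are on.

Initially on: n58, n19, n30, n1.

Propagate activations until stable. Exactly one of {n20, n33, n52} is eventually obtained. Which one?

n58 and n1 are on, so n32 fires (Gate 1).
n30 is on, so n17 fires (Gate 3).
n17, n32, and n19 are on, so n50 fires (Gate 8).
Gate 10: n50 and n19 on → n35 on.
Gate 4: n35 and n32 on → n33 on.
n20 would need n9 and n50 (Gate 11), but n9 never turns on. n52 would need n6 and n50 (Gate 6), but n6 never turns on.

n33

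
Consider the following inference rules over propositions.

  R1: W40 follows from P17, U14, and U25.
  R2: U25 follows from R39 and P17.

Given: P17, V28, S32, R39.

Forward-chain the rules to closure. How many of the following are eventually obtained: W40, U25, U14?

R39 and P17 hold, so U25 follows (R2).
W40 would need P17, U14, and U25 (R1), but U14 is never established.
U25: reached.
No rule produces U14, and it is not given.
Reached: U25 — 1 of the 3.

1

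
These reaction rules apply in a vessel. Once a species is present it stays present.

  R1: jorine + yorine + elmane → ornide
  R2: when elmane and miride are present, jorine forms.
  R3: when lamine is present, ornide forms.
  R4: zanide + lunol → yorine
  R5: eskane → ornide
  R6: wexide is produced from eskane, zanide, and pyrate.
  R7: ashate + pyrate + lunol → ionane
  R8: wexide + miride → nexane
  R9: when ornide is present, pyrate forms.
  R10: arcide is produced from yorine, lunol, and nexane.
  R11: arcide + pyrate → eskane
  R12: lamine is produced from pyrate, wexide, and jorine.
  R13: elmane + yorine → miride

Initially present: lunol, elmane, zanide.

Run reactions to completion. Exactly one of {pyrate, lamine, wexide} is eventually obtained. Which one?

pyrate

zanide and lunol present → yorine forms (R4).
elmane and yorine present → miride forms (R13).
elmane and miride present → jorine forms (R2).
jorine, yorine, and elmane present → ornide forms (R1).
ornide present → pyrate forms (R9).
lamine would need pyrate, wexide, and jorine (R12), but wexide never forms. wexide would need eskane, zanide, and pyrate (R6), but eskane never forms.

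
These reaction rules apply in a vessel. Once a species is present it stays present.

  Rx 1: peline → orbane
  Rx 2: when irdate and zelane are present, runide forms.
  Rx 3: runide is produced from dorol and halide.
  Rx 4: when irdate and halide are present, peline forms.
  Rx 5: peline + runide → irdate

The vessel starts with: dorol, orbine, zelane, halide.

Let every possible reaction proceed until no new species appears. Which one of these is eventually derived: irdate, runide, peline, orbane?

runide

dorol and halide present → runide forms (Rx 3).
peline would need irdate and halide (Rx 4), but irdate never forms. irdate would need peline and runide (Rx 5), but peline never forms. orbane would need peline (Rx 1), but peline never forms.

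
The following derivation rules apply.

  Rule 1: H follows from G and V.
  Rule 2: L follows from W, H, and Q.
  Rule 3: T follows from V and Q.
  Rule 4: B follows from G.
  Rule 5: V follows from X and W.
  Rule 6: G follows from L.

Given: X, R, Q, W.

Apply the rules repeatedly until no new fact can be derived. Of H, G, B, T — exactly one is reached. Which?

From X and W, Rule 5 gives V.
V and Q hold, so T follows (Rule 3).
H would need G and V (Rule 1), but G is never established. G would need L (Rule 6), but L is never established. B would need G (Rule 4), but G is never established.

T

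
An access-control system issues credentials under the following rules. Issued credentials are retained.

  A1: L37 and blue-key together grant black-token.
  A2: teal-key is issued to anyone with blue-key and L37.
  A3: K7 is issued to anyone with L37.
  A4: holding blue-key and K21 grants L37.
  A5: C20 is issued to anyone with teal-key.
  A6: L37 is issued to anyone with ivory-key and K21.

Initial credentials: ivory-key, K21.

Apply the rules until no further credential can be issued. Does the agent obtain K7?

Yes

Holding ivory-key and K21 grants L37 (A6).
Holding L37 grants K7 (A3).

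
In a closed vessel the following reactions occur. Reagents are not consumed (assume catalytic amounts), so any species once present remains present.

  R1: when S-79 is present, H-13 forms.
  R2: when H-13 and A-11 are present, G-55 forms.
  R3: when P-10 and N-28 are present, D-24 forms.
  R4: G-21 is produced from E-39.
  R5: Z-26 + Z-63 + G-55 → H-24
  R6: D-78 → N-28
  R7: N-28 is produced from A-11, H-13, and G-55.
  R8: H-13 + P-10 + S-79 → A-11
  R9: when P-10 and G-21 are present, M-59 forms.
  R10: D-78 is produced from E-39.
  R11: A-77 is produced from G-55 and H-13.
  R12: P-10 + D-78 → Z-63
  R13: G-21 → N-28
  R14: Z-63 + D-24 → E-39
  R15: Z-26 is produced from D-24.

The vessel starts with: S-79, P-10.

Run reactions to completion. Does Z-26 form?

Yes

S-79 present → H-13 forms (R1).
H-13, P-10, and S-79 present → A-11 forms (R8).
H-13 and A-11 present → G-55 forms (R2).
A-11, H-13, and G-55 present → N-28 forms (R7).
P-10 and N-28 present → D-24 forms (R3).
D-24 present → Z-26 forms (R15).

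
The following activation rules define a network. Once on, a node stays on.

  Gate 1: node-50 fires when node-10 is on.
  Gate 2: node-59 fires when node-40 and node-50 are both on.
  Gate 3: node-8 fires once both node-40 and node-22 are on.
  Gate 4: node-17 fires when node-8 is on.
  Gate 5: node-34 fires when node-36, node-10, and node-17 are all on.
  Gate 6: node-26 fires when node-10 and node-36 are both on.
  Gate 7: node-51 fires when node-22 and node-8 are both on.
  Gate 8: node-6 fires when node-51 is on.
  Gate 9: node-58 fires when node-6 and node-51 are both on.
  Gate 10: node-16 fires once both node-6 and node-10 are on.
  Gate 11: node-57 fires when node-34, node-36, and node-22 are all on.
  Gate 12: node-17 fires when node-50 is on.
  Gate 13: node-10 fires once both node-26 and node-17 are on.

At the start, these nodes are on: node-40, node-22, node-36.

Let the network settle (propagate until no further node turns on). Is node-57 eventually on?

No

node-57 would need node-34, node-36, and node-22 (Gate 11), but node-34 never turns on.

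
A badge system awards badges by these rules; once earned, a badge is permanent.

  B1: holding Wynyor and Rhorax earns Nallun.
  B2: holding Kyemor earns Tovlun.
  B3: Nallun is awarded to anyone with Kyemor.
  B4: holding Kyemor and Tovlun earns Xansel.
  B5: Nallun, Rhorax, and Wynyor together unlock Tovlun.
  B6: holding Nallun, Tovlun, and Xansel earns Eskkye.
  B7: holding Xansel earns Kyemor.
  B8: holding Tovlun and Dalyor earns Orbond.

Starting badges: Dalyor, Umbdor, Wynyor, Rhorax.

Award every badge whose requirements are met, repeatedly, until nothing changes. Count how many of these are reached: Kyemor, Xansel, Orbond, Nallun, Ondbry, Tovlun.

3

With Wynyor and Rhorax, Nallun is earned (B1).
With Nallun, Rhorax, and Wynyor, Tovlun is earned (B5).
With Tovlun and Dalyor, Orbond is earned (B8).
Kyemor would need Xansel (B7), but Xansel is never earned.
Xansel would need Kyemor and Tovlun (B4), but Kyemor is never earned.
Orbond: reached.
Nallun: reached.
No rule produces Ondbry, and it is not given.
Tovlun: reached.
Reached: Orbond, Nallun, and Tovlun — 3 of the 6.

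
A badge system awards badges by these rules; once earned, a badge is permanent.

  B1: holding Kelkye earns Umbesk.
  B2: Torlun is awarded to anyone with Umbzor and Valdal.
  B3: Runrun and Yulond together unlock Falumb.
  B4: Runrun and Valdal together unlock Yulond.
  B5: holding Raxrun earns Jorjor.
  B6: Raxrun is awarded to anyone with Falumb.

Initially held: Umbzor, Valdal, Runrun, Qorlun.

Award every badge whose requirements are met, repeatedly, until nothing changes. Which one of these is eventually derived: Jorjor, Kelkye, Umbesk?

With Runrun and Valdal, Yulond is earned (B4).
With Runrun and Yulond, Falumb is earned (B3).
With Falumb, Raxrun is earned (B6).
With Raxrun, Jorjor is earned (B5).
No rule produces Kelkye, and it is not given. Umbesk would need Kelkye (B1), but Kelkye is never earned.

Jorjor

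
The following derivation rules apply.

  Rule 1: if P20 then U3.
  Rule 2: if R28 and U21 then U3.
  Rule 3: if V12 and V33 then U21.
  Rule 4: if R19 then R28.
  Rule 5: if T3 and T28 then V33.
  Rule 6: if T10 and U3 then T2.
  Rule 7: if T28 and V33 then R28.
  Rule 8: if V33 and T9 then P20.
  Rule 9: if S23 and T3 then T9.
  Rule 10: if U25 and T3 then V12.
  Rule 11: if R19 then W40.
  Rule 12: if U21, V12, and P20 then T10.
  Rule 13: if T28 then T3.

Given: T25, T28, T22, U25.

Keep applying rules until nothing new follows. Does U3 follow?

Yes

From T28, Rule 13 gives T3.
U25 and T3 hold, so V12 follows (Rule 10).
T3 and T28 hold, so V33 follows (Rule 5).
From T28 and V33, Rule 7 gives R28.
V12 and V33 hold, so U21 follows (Rule 3).
From R28 and U21, Rule 2 gives U3.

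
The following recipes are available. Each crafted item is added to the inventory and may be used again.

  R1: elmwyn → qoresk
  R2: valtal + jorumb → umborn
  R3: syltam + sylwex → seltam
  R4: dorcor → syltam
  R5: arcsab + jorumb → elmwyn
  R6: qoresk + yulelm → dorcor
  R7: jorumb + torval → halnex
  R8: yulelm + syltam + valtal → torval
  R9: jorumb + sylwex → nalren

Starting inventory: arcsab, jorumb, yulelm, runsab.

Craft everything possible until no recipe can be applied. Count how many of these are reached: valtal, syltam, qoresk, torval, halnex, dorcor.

arcsab + jorumb → elmwyn (R5).
elmwyn → qoresk (R1).
Using R6, qoresk and yulelm make dorcor.
dorcor → syltam (R4).
No rule produces valtal, and it is not given.
syltam: reached.
qoresk: reached.
torval would need yulelm, syltam, and valtal (R8), but valtal is never obtained.
halnex would need jorumb and torval (R7), but torval is never obtained.
dorcor: reached.
Reached: syltam, qoresk, and dorcor — 3 of the 6.

3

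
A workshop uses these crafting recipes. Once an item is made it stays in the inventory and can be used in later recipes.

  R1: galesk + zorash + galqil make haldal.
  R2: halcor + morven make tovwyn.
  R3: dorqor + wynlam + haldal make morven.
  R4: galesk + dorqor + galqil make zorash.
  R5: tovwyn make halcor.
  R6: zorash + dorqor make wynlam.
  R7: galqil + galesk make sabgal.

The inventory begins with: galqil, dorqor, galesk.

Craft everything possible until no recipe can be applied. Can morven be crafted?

Yes

galesk + dorqor + galqil → zorash (R4).
galesk + zorash + galqil → haldal (R1).
Using R6, zorash and dorqor make wynlam.
Using R3, dorqor, wynlam, and haldal make morven.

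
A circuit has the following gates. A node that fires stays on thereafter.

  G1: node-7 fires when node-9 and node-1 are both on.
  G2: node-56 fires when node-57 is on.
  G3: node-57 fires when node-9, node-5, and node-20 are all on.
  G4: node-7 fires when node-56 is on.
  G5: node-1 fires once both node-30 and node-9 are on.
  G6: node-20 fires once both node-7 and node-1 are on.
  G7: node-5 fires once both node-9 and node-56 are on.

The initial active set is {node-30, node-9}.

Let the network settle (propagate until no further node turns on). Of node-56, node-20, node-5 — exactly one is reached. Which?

node-30 and node-9 are on, so node-1 fires (G5).
G1: node-9 and node-1 on → node-7 on.
node-7 and node-1 are on, so node-20 fires (G6).
node-56 would need node-57 (G2), but node-57 never turns on. node-5 would need node-9 and node-56 (G7), but node-56 never turns on.

node-20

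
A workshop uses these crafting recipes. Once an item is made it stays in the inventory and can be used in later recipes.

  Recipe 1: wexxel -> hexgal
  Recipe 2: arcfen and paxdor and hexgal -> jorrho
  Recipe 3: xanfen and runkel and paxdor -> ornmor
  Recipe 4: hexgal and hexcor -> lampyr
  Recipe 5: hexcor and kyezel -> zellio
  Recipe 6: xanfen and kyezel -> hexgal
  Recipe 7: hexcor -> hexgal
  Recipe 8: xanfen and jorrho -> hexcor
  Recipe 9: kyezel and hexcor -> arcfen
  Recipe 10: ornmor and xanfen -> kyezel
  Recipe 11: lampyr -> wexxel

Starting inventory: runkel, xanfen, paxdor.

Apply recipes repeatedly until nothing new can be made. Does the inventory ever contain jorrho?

No

jorrho would need arcfen, paxdor, and hexgal (Recipe 2), but arcfen is never obtained.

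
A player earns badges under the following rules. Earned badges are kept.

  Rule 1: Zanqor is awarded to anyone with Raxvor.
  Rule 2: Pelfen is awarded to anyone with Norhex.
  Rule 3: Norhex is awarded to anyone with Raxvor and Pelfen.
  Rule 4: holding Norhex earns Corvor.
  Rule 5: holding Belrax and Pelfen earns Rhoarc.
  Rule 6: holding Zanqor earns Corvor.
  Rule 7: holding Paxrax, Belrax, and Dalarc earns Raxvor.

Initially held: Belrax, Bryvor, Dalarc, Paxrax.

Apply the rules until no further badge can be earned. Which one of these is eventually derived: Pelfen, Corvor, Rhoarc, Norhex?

With Paxrax, Belrax, and Dalarc, Raxvor is earned (Rule 7).
With Raxvor, Zanqor is earned (Rule 1).
With Zanqor, Corvor is earned (Rule 6).
Norhex would need Raxvor and Pelfen (Rule 3), but Pelfen is never earned. Rhoarc would need Belrax and Pelfen (Rule 5), but Pelfen is never earned. Pelfen would need Norhex (Rule 2), but Norhex is never earned.

Corvor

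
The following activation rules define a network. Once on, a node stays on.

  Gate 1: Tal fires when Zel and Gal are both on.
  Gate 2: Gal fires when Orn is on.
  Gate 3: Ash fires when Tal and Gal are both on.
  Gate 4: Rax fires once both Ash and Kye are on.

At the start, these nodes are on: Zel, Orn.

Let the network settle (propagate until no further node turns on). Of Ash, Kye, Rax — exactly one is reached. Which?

Ash

Gate 2: Orn on → Gal on.
Gate 1: Zel and Gal on → Tal on.
Gate 3: Tal and Gal on → Ash on.
Rax would need Ash and Kye (Gate 4), but Kye never turns on. No rule produces Kye, and it is not given.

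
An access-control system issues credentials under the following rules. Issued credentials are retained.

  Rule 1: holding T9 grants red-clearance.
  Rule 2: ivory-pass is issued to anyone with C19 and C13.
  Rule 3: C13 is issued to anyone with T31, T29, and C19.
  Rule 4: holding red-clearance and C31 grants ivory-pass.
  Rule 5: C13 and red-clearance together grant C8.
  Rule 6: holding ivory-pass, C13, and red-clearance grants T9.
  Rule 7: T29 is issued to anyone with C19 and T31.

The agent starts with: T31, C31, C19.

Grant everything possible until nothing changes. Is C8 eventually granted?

No

C8 would need C13 and red-clearance (Rule 5), but red-clearance is never granted.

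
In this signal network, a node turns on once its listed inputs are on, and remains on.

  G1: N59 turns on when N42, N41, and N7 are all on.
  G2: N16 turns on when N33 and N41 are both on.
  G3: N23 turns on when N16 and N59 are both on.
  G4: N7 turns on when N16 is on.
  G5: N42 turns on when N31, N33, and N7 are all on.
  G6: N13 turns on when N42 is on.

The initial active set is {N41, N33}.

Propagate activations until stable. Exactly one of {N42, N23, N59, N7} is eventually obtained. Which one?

N7

N33 and N41 are on, so N16 turns on (G2).
N16 is on, so N7 turns on (G4).
N42 would need N31, N33, and N7 (G5), but N31 never turns on. N59 would need N42, N41, and N7 (G1), but N42 never turns on. N23 would need N16 and N59 (G3), but N59 never turns on.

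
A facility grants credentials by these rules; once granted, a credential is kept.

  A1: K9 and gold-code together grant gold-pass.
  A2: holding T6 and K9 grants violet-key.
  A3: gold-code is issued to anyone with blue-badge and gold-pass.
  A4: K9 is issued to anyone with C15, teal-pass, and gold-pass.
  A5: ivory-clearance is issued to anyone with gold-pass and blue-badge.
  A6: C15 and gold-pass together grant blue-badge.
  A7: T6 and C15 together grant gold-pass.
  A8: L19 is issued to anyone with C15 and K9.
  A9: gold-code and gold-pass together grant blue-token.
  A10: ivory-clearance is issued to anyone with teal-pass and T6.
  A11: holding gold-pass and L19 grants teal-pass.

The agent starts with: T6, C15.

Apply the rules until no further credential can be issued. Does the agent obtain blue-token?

Yes

Holding T6 and C15 grants gold-pass (A7).
Holding C15 and gold-pass grants blue-badge (A6).
Holding blue-badge and gold-pass grants gold-code (A3).
Holding gold-code and gold-pass grants blue-token (A9).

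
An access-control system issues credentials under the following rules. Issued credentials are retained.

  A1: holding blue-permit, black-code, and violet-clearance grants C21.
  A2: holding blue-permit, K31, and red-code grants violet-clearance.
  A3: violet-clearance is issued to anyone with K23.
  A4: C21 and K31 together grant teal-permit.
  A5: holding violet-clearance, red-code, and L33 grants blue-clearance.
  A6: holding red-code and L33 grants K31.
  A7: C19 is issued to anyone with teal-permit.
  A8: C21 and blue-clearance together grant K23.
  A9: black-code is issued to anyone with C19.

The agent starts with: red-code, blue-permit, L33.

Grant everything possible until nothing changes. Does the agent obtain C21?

C21 would need blue-permit, black-code, and violet-clearance (A1), but black-code is never granted.

No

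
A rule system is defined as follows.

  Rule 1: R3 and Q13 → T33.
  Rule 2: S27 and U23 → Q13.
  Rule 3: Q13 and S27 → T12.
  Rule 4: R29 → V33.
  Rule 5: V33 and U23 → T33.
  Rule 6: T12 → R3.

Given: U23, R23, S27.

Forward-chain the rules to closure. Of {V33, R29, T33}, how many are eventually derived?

From S27 and U23, Rule 2 gives Q13.
From Q13 and S27, Rule 3 gives T12.
From T12, Rule 6 gives R3.
From R3 and Q13, Rule 1 gives T33.
V33 would need R29 (Rule 4), but R29 is never established.
No rule produces R29, and it is not given.
T33: reached.
Reached: T33 — 1 of the 3.

1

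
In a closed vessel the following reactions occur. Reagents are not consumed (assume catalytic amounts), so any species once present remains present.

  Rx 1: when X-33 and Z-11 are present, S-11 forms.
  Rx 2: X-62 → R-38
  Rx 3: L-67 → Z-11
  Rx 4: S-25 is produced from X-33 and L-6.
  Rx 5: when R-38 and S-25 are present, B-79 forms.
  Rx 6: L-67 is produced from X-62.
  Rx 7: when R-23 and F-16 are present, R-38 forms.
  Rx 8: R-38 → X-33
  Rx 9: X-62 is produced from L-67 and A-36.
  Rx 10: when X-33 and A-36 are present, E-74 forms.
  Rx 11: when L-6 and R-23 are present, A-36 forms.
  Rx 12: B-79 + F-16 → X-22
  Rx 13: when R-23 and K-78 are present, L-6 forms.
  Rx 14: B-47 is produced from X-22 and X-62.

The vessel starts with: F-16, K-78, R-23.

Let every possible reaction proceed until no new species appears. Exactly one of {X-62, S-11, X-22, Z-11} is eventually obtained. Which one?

X-22

R-23 and F-16 present → R-38 forms (Rx 7).
R-23 and K-78 present → L-6 forms (Rx 13).
R-38 present → X-33 forms (Rx 8).
X-33 and L-6 present → S-25 forms (Rx 4).
R-38 and S-25 present → B-79 forms (Rx 5).
B-79 and F-16 present → X-22 forms (Rx 12).
X-62 would need L-67 and A-36 (Rx 9), but L-67 never forms. Z-11 would need L-67 (Rx 3), but L-67 never forms. S-11 would need X-33 and Z-11 (Rx 1), but Z-11 never forms.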